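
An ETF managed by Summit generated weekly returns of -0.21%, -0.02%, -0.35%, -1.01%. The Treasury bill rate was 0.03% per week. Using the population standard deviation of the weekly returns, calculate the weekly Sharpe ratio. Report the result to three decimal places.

Mean return r̄ = -1.590 / 4 = -0.3975%
Σ(r − r̄)² = 0.5551; population σ = √(0.5551/4) = 0.3725%
Sharpe = (r̄ − rf) / σ = (-0.3975 − 0.03) / 0.3725 = -0.4275 / 0.3725 = -1.1477

-1.148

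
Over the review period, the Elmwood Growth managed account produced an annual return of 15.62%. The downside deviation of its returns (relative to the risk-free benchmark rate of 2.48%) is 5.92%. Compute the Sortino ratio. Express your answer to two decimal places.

Sortino = (Rp − Rf) / σd = (15.62% − 2.48%) / 5.92% = 13.14% / 5.92% = 2.2196

2.22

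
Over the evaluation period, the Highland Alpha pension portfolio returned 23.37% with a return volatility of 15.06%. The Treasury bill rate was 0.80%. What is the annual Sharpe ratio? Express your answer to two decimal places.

1.50

Sharpe = (Rp − Rf) / σp = (23.37% − 0.80%) / 15.06% = 22.57% / 15.06% = 1.4987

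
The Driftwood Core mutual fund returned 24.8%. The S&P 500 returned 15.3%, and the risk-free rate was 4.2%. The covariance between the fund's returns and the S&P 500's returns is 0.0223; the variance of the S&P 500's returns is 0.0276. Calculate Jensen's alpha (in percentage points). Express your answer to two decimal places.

β = Cov / Var = 0.0223 / 0.0276 = 0.8080
E[R] = Rf + β(Rm − Rf) = 4.2% + 0.8080 × (15.3% − 4.2%) = 13.1688%
α = Rp − E[R] = 24.8% − 13.1688% = 11.6312

11.63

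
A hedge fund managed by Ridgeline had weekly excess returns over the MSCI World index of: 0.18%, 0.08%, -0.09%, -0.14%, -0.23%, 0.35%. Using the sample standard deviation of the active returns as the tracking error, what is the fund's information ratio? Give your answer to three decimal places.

0.115

Mean return μ = 0.150 / 6 = 0.0250%
Sample std dev = √[0.2382 / 5] = 0.2183%
IR = μ / tracking error = 0.0250 / 0.2183 = 0.1145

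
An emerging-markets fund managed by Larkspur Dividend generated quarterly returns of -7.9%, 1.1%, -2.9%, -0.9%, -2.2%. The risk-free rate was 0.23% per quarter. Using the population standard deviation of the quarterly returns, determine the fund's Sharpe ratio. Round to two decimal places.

r̄ = (-7.9 + 1.1 − 2.9 − 0.9 − 2.2) / 5 = -2.5600%
Population σ = √[Σ(r − r̄)² / 5] = √[44.9120 / 5] = √8.9824 = 2.9971%
Sharpe = (r̄ − rf) / σ = (-2.5600 − 0.23) / 2.9971 = -2.7900 / 2.9971 = -0.9309

-0.93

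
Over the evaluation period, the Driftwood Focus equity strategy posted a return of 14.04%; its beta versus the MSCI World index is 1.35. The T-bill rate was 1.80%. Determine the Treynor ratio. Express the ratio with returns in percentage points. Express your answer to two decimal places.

9.07

Treynor = (Rp − Rf) / β = (14.04% − 1.80%) / 1.35 = 12.24 / 1.35 = 9.0667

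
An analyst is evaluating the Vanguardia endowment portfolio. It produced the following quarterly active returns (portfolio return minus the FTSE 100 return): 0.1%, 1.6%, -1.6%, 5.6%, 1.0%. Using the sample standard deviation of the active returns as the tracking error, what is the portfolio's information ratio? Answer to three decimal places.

0.502

μ = (0.1 + 1.6 − 1.6 + 5.6 + 1) / 5 = 1.3400%
Σ(r − μ)² = 28.5120; sample σ = √(28.5120/4) = 2.6698%
IR = μ / tracking error = 1.3400 / 2.6698 = 0.5019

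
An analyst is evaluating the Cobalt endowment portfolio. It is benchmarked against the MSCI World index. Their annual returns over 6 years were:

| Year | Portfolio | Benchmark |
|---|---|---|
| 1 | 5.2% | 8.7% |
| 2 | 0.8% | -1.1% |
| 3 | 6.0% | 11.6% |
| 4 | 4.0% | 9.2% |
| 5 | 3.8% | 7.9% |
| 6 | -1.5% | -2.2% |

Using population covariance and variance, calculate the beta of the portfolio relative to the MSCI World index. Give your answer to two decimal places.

r̄p = 3.0500%,  r̄m = 5.6833%
Cov = Σ(rp − r̄p)(rm − r̄m) / 6 = 13.3458
Var(rm) = Σ(rm − r̄m)² / 6 = 28.2581
β = Cov / Var = 13.3458 / 28.2581 = 0.4723

0.47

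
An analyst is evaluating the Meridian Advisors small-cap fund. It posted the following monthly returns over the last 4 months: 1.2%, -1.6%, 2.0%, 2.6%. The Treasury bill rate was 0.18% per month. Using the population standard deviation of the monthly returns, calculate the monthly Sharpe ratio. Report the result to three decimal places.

0.541

μ = (1.2 − 1.6 + 2 + 2.6) / 4 = 1.0500%
Σ(r − μ)² = (1.2 − 1.0500)² + (-1.6 − 1.0500)² + … = 10.3500
σ = √[10.3500 / 4] = 1.6086%
Sharpe = (μ − rf) / σ = (1.0500 − 0.18) / 1.6086 = 0.8700 / 1.6086 = 0.5408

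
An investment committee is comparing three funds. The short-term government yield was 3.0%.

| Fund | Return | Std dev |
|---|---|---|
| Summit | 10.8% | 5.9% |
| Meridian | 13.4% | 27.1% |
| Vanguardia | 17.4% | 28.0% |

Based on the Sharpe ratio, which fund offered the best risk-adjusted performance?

Summit: Sharpe ratio = (10.8% − 3.0%) / 5.9% = 1.322
Meridian: Sharpe ratio = (13.4% − 3.0%) / 27.1% = 0.384
Vanguardia: Sharpe ratio = (17.4% − 3.0%) / 28.0% = 0.514
Highest: Summit (1.322).

Summit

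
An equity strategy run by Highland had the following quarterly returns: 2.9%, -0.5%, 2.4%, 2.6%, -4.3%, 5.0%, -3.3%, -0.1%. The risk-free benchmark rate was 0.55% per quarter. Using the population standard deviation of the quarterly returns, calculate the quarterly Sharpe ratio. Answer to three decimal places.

μ = (2.9 − 0.5 + 2.4 + 2.6 − 4.3 + 5 − 3.3 − 0.1) / 8 = 4.70 / 8 = 0.5875%
Σ(r − μ)² = 72.8088; population σ = √(72.8088/8) = 3.0168%
Sharpe = (μ − rf) / σ = (0.5875 − 0.55) / 3.0168 = 0.0375 / 3.0168 = 0.0124

0.012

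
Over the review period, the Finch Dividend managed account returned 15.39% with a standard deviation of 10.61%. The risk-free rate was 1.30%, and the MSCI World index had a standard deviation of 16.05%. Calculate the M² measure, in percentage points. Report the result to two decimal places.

22.61

Sharpe = (Rp − Rf) / σp = (15.39% − 1.30%) / 10.61% = 1.3280
M² = Rf + Sharpe × σm = 1.30% + 1.3280 × 16.05% = 22.6144%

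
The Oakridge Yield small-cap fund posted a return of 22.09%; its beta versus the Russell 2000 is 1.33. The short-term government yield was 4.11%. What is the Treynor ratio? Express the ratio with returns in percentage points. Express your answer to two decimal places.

Treynor = (Rp − Rf) / β = (22.09% − 4.11%) / 1.33 = 17.98 / 1.33 = 13.5188

13.52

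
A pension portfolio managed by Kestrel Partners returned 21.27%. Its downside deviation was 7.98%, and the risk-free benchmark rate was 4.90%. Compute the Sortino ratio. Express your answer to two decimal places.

Sortino = (Rp − Rf) / σd = (21.27% − 4.90%) / 7.98% = 16.37% / 7.98% = 2.0514

2.05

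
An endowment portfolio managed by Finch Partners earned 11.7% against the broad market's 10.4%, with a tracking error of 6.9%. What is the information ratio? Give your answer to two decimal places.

IR = (Rp − Rb) / TE = (11.7% − 10.4%) / 6.9% = 1.30% / 6.9% = 0.1884

0.19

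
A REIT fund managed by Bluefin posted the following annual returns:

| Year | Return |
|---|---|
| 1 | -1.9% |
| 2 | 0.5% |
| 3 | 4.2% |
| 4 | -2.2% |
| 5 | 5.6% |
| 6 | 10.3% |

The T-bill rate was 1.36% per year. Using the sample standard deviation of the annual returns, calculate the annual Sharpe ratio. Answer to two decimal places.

r̄ = (-1.9 + 0.5 + 4.2 − 2.2 + 5.6 + 10.3) / 6 = 16.50 / 6 = 2.7500%
Sample σ = √[Σ(r − r̄)² / 5] = √[118.4150 / 5] = √23.6830 = 4.8665%
Sharpe = (r̄ − rf) / σ = (2.7500 − 1.36) / 4.8665 = 1.3900 / 4.8665 = 0.2856

0.29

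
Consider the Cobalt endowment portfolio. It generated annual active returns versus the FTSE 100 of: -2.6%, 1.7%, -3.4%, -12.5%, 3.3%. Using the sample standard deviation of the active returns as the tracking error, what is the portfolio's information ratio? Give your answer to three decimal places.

μ = (-2.6 + 1.7 − 3.4 − 12.5 + 3.3) / 5 = -13.50 / 5 = -2.7000%
Σ(r − μ)² = 151.9000; sample σ = √(151.9000/4) = 6.1624%
IR = μ / tracking error = -2.7000 / 6.1624 = -0.4381

-0.438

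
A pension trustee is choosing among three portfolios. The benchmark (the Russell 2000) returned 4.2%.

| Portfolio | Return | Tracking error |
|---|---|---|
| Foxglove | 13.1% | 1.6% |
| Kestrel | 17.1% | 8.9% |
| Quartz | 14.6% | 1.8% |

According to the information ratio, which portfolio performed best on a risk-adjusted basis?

Foxglove: IR = (13.1% − 4.2%) / 1.6% = 5.563
Kestrel: IR = (17.1% − 4.2%) / 8.9% = 1.449
Quartz: IR = (14.6% − 4.2%) / 1.8% = 5.778
Highest: Quartz (5.778).

Quartz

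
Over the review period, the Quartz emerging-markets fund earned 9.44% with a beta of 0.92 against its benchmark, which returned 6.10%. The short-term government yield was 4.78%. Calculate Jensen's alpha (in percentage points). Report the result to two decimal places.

3.45

CAPM expected return = Rf + β(Rm − Rf) = 4.78% + 0.92 × (6.10% − 4.78%) = 4.78 + 0.92 × 1.32 = 5.9944%
Jensen's α = Rp − E[R] = 9.44% − 5.9944% = 3.4456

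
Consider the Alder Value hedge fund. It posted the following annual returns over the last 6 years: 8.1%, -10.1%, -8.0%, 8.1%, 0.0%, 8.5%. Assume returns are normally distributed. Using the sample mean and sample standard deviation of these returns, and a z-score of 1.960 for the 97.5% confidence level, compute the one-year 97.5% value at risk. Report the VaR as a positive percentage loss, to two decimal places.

r̄ = (8.1 − 10.1 − 8 + 8.1 + 0 + 8.5) / 6 = 1.1000%
Sample std dev = √[362.2200 / 5] = 8.5114%
VaR = −(r̄ − z·σ) = −(1.1000 − 1.960 × 8.5114) = −(-15.5823) = 15.5823%

15.58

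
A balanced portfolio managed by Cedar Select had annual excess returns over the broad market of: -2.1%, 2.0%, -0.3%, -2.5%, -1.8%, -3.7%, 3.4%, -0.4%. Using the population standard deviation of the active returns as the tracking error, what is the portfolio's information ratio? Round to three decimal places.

-0.303

r̄ = (-2.1 + 2 − 0.3 − 2.5 − 1.8 − 3.7 + 3.4 − 0.4) / 8 = -0.6750%
Σ(r − r̄)² = (-2.1 − (-0.6750))² + (2 − (-0.6750))² + (-0.3 − (-0.6750))² + … = 39.7550
population σ = √(39.7550 / 8) = √4.9694 = 2.2292%
IR = r̄ / tracking error = -0.6750 / 2.2292 = -0.3028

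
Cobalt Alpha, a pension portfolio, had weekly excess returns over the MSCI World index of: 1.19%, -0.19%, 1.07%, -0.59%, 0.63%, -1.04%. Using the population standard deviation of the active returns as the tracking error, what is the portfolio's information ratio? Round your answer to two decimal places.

0.21

μ = (1.19 − 0.19 + 1.07 − 0.59 + 0.63 − 1.04) / 6 = 1.070 / 6 = 0.1783%
Σ(r − μ)² = (1.19 − 0.1783)² + (-0.19 − 0.1783)² + (1.07 − 0.1783)² + … = 4.2329
σ = √[4.2329 / 6] = 0.8399%
IR = μ / tracking error = 0.1783 / 0.8399 = 0.2123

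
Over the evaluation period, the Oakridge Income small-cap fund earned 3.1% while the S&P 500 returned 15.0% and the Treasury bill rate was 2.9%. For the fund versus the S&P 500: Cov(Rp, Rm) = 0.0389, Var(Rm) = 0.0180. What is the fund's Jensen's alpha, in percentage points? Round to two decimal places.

-25.95

β = Cov / Var = 0.0389 / 0.0180 = 2.1611
E[R] = Rf + β(Rm − Rf) = 2.9% + 2.1611 × (15.0% − 2.9%) = 29.0493%
α = Rp − E[R] = 3.1% − 29.0493% = -25.9493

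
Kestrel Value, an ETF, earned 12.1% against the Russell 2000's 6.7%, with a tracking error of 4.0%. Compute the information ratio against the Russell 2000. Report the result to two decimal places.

1.35

IR = (Rp − Rb) / TE = (12.1% − 6.7%) / 4.0% = 5.40% / 4.0% = 1.3500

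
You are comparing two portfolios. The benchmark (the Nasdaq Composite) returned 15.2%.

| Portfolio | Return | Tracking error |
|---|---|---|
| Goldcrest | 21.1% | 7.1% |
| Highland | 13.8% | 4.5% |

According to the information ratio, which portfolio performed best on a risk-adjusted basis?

Goldcrest

Goldcrest: IR = (21.1% − 15.2%) / 7.1% = 0.831
Highland: IR = (13.8% − 15.2%) / 4.5% = -0.311
Highest: Goldcrest (0.831).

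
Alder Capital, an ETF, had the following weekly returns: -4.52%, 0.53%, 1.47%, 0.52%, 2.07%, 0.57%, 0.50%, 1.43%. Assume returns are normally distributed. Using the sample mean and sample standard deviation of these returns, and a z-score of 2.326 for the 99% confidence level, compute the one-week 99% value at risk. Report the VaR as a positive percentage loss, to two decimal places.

4.43

r̄ = (-4.52 + 0.53 + 1.47 + 0.52 + 2.07 + 0.57 + 0.5 + 1.43) / 8 = 0.3213%
Σ(r − r̄)² = 29.2217; sample σ = √(29.2217/7) = 2.0432%
VaR = −(r̄ − z·σ) = −(0.3213 − 2.326 × 2.0432) = −(-4.4312) = 4.4312%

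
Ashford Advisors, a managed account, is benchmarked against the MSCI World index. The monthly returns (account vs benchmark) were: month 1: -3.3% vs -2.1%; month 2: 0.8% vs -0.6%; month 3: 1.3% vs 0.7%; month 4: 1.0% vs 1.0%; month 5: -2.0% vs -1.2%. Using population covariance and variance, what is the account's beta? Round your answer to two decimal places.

1.45

r̄p = -0.4400%,  r̄m = -0.4400%
Cov = Σ(rp − r̄p)(rm − r̄m) / 5 = 1.9584
Var(rm) = Σ(rm − r̄m)² / 5 = 1.3464
β = Cov / Var = 1.9584 / 1.3464 = 1.4545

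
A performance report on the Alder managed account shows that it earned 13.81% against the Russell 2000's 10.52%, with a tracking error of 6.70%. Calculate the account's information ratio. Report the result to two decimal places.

0.49

IR = (Rp − Rb) / TE = (13.81% − 10.52%) / 6.70% = 3.29% / 6.70% = 0.4910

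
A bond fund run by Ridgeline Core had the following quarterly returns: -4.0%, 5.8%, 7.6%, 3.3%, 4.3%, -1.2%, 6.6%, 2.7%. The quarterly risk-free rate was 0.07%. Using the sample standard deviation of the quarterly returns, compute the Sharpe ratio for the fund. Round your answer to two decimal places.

0.77

r̄ = (-4 + 5.8 + 7.6 + 3.3 + 4.3 − 1.2 + 6.6 + 2.7) / 8 = 3.1375%
Σ(r − r̄)² = (-4 − 3.1375)² + (5.8 − 3.1375)² + (7.6 − 3.1375)² + … = 110.3188
σ = √[110.3188 / 7] = 3.9699%
Sharpe = (r̄ − rf) / σ = (3.1375 − 0.07) / 3.9699 = 3.0675 / 3.9699 = 0.7727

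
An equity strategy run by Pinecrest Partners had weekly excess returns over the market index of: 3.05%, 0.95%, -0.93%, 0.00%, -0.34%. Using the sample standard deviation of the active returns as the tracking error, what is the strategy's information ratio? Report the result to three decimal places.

0.351

Mean return r̄ = 2.730 / 5 = 0.5460%
Σ(r − r̄)² = 9.6949; sample σ = √(9.6949/4) = 1.5568%
IR = r̄ / tracking error = 0.5460 / 1.5568 = 0.3507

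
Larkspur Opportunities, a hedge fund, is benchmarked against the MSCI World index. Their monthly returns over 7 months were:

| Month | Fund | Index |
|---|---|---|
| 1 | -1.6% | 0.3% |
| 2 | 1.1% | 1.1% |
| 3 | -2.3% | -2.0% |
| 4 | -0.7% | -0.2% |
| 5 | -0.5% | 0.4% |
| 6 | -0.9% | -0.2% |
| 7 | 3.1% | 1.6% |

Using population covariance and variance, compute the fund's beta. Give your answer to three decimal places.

1.341

r̄p = -0.2571%,  r̄m = 0.1429%
Cov = Σ(rp − r̄p)(rm − r̄m) / 7 = 1.5239
Var(rm) = Σ(rm − r̄m)² / 7 = 1.1367
β = Cov / Var = 1.5239 / 1.1367 = 1.3406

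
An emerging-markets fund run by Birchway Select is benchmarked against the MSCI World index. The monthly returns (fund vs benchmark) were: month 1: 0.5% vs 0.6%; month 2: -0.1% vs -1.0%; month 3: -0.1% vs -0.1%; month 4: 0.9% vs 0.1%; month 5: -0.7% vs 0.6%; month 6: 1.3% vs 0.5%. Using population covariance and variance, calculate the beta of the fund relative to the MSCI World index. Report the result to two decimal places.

r̄p = 0.3000%,  r̄m = 0.1167%
Cov = Σ(rp − r̄p)(rm − r̄m) / 6 = 0.0867
Var(rm) = Σ(rm − r̄m)² / 6 = 0.3181
β = Cov / Var = 0.0867 / 0.3181 = 0.2726

0.27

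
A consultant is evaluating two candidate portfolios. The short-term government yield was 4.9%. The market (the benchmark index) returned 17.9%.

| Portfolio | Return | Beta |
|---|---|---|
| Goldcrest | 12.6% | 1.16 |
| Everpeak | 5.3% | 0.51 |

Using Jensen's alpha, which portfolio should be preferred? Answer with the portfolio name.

Goldcrest: α = 12.6% − [4.9% + 1.16 × (17.9% − 4.9%)] = -7.380
Everpeak: α = 5.3% − [4.9% + 0.51 × (17.9% − 4.9%)] = -6.230
Highest: Everpeak (-6.230).

Everpeak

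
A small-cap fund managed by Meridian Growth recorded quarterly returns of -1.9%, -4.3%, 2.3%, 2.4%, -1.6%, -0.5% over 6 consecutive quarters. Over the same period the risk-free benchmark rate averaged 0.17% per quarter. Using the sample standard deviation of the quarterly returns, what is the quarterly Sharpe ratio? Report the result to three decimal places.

-0.296

r̄ = (-1.9 − 4.3 + 2.3 + 2.4 − 1.6 − 0.5) / 6 = -3.60 / 6 = -0.6000%
Σ(r − r̄)² = (-1.9 − (-0.6000))² + (-4.3 − (-0.6000))² + (2.3 − (-0.6000))² + … = 33.8000
sample σ = √(33.8000 / 5) = √6.7600 = 2.6000%
Sharpe = (r̄ − rf) / σ = (-0.6000 − 0.17) / 2.6000 = -0.7700 / 2.6000 = -0.2962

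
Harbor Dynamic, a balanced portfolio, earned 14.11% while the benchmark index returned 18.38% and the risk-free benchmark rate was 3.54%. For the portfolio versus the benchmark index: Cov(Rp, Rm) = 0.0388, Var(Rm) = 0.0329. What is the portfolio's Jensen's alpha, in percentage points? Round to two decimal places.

β = Cov / Var = 0.0388 / 0.0329 = 1.1793
E[R] = Rf + β(Rm − Rf) = 3.54% + 1.1793 × (18.38% − 3.54%) = 21.0408%
α = Rp − E[R] = 14.11% − 21.0408% = -6.9308

-6.93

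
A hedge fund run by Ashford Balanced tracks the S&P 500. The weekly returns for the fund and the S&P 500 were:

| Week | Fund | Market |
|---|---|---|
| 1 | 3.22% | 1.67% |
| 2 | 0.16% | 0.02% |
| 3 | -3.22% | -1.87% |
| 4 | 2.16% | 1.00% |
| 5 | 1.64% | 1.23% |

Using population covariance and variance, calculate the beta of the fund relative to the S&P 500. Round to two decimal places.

1.75

r̄p = 0.7920%,  r̄m = 0.4100%
Cov = Σ(rp − r̄p)(rm − r̄m) / 5 = 2.7911
Var(rm) = Σ(rm − r̄m)² / 5 = 1.5917
β = Cov / Var = 2.7911 / 1.5917 = 1.7535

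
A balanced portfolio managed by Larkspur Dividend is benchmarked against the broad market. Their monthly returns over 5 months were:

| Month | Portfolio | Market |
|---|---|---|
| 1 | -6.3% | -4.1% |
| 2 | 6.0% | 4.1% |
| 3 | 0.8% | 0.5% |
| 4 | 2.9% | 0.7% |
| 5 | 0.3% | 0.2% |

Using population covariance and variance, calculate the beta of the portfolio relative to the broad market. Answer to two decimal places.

1.53

r̄p = 0.7400%,  r̄m = 0.2800%
Cov = Σ(rp − r̄p)(rm − r̄m) / 5 = 10.3768
Var(rm) = Σ(rm − r̄m)² / 5 = 6.8016
β = Cov / Var = 10.3768 / 6.8016 = 1.5256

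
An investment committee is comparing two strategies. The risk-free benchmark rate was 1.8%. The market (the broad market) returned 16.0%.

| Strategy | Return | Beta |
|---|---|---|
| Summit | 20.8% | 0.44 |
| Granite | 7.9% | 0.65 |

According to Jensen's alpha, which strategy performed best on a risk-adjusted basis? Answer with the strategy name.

Summit

Summit: α = 20.8% − [1.8% + 0.44 × (16.0% − 1.8%)] = 12.752
Granite: α = 7.9% − [1.8% + 0.65 × (16.0% − 1.8%)] = -3.130
Highest: Summit (12.752).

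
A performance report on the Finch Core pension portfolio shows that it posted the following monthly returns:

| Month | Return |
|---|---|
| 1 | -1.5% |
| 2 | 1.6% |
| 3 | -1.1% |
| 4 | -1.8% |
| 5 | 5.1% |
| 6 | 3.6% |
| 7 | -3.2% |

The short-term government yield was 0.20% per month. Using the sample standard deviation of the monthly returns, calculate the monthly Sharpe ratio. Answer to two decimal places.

0.06

r̄ = (-1.5 + 1.6 − 1.1 − 1.8 + 5.1 + 3.6 − 3.2) / 7 = 2.70 / 7 = 0.3857%
Sample std dev = √[57.4286 / 6] = 3.0938%
Sharpe = (r̄ − rf) / σ = (0.3857 − 0.2) / 3.0938 = 0.1857 / 3.0938 = 0.0600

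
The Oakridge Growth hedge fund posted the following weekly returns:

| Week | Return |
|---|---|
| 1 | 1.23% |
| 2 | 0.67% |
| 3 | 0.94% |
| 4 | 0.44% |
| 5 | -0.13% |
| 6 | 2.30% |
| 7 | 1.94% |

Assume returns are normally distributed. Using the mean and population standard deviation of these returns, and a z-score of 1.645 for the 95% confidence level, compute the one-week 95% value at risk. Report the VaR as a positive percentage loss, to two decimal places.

Mean return r̄ = 7.390 / 7 = 1.0557%
Σ(r − r̄)² = (1.23 − 1.0557)² + (0.67 − 1.0557)² + … = 4.3078
σ = √[4.3078 / 7] = 0.7845%
VaR = −(r̄ − z·σ) = −(1.0557 − 1.645 × 0.7845) = −(-0.2348) = 0.2348%

0.23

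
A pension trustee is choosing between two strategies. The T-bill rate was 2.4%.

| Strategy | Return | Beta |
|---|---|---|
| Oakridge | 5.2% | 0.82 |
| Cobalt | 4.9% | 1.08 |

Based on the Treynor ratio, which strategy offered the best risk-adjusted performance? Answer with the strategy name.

Oakridge

Oakridge: Treynor = (5.2% − 2.4%) / 0.82 = 3.415
Cobalt: Treynor = (4.9% − 2.4%) / 1.08 = 2.315
Highest: Oakridge (3.415).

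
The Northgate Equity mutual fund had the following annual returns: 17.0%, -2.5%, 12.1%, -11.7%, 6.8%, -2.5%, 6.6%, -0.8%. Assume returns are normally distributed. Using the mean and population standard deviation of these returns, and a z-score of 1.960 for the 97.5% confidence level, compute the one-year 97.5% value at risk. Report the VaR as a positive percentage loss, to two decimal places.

13.81

r̄ = (17 − 2.5 + 12.1 − 11.7 + 6.8 − 2.5 + 6.6 − 0.8) / 8 = 25.00 / 8 = 3.1250%
Σ(r − r̄)² = 597.1150; population σ = √(597.1150/8) = 8.6394%
VaR = −(r̄ − z·σ) = −(3.1250 − 1.960 × 8.6394) = −(-13.8082) = 13.8082%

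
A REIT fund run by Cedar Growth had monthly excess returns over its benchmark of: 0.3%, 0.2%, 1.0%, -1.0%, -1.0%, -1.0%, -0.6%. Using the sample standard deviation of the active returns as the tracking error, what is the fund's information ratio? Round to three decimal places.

μ = (0.3 + 0.2 + 1 − 1 − 1 − 1 − 0.6) / 7 = -0.3000%
Σ(r − μ)² = 3.8600; sample σ = √(3.8600/6) = 0.8021%
IR = μ / tracking error = -0.3000 / 0.8021 = -0.3740

-0.374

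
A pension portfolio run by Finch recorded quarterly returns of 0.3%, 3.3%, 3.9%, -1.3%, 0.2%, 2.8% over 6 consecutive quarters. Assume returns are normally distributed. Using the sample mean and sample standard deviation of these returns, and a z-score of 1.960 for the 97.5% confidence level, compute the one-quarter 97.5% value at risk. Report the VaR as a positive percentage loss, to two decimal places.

2.55

Mean return μ = 9.20 / 6 = 1.5333%
Sample σ = √[Σ(r − μ)² / 5] = √[21.6533 / 5] = √4.3307 = 2.0810%
VaR = −(μ − z·σ) = −(1.5333 − 1.960 × 2.0810) = −(-2.5455) = 2.5455%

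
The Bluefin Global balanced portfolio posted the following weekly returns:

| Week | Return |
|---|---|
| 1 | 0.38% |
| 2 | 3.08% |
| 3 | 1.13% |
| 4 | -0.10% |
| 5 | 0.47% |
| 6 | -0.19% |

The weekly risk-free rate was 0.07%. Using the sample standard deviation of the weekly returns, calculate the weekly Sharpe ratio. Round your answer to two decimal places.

0.60

Mean return r̄ = 4.770 / 6 = 0.7950%
Sample std dev = √[7.3826 / 5] = 1.2151%
Sharpe = (r̄ − rf) / σ = (0.7950 − 0.07) / 1.2151 = 0.7250 / 1.2151 = 0.5967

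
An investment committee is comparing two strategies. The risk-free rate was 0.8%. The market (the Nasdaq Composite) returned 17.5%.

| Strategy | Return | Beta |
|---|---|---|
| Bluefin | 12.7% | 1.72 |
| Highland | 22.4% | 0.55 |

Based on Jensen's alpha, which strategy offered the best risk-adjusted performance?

Bluefin: α = 12.7% − [0.8% + 1.72 × (17.5% − 0.8%)] = -16.824
Highland: α = 22.4% − [0.8% + 0.55 × (17.5% − 0.8%)] = 12.415
Highest: Highland (12.415).

Highland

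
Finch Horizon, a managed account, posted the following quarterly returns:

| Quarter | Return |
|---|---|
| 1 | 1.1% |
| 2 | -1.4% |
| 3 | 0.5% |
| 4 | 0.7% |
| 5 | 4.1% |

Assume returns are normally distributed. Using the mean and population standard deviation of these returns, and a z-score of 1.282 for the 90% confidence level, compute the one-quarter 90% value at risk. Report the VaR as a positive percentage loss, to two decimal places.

1.27

Mean return r̄ = 5.00 / 5 = 1.0000%
Population std dev = √[15.7200 / 5] = 1.7731%
VaR = −(r̄ − z·σ) = −(1.0000 − 1.282 × 1.7731) = −(-1.2731) = 1.2731%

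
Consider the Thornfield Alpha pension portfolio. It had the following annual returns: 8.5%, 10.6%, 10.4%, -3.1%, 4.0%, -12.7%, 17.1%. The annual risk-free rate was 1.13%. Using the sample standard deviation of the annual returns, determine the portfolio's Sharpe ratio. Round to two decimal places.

r̄ = (8.5 + 10.6 + 10.4 − 3.1 + 4 − 12.7 + 17.1) / 7 = 4.9714%
Σ(r − r̄)² = (8.5 − 4.9714)² + (10.6 − 4.9714)² + (10.4 − 4.9714)² + … = 599.0743
σ = √[599.0743 / 6] = 9.9923%
Sharpe = (r̄ − rf) / σ = (4.9714 − 1.13) / 9.9923 = 3.8414 / 9.9923 = 0.3844

0.38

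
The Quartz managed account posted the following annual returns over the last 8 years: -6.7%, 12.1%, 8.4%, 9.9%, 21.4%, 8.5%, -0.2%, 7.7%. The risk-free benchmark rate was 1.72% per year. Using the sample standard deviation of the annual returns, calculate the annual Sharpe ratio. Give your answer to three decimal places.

r̄ = (-6.7 + 12.1 + 8.4 + 9.9 + 21.4 + 8.5 − 0.2 + 7.7) / 8 = 61.10 / 8 = 7.6375%
Σ(r − r̄)² = (-6.7 − 7.6375)² + (12.1 − 7.6375)² + (8.4 − 7.6375)² + … = 482.7588
σ = √[482.7588 / 7] = 8.3045%
Sharpe = (r̄ − rf) / σ = (7.6375 − 1.72) / 8.3045 = 5.9175 / 8.3045 = 0.7126

0.713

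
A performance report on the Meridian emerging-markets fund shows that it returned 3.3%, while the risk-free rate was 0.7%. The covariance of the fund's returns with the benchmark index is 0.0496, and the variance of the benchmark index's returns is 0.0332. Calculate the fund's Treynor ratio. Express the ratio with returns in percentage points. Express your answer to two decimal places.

β = Cov / Var = 0.0496 / 0.0332 = 1.4940
Treynor = (Rp − Rf) / β = (3.3% − 0.7%) / 1.4940 = 2.60 / 1.4940 = 1.7403

1.74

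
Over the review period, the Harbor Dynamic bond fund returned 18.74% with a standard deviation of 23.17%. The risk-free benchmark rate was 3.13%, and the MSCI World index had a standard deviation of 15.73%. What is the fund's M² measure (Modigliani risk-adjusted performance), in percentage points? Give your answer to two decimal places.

Sharpe = (Rp − Rf) / σp = (18.74% − 3.13%) / 23.17% = 0.6737
M² = Rf + Sharpe × σm = 3.13% + 0.6737 × 15.73% = 13.7273%

13.73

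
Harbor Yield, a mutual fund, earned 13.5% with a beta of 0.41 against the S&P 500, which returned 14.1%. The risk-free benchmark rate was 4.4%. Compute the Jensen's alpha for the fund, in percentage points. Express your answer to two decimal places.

CAPM expected return = Rf + β(Rm − Rf) = 4.4% + 0.41 × (14.1% − 4.4%) = 4.4 + 0.41 × 9.70 = 8.3770%
Jensen's α = Rp − E[R] = 13.5% − 8.3770% = 5.1230

5.12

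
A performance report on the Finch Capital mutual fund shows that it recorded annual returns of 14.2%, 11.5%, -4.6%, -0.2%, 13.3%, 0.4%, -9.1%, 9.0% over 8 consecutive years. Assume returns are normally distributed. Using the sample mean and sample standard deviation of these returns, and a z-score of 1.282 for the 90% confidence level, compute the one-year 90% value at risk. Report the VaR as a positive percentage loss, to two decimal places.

7.02

μ = (14.2 + 11.5 − 4.6 − 0.2 + 13.3 + 0.4 − 9.1 + 9) / 8 = 4.3125%
Σ(r − μ)² = (14.2 − 4.3125)² + (11.5 − 4.3125)² + (-4.6 − 4.3125)² + … = 547.1688
σ = √[547.1688 / 7] = 8.8412%
VaR = −(μ − z·σ) = −(4.3125 − 1.282 × 8.8412) = −(-7.0219) = 7.0219%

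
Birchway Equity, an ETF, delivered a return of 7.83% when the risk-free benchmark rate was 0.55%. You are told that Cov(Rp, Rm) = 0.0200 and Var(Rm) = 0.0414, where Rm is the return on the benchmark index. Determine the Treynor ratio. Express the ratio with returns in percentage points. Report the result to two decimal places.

β = Cov / Var = 0.0200 / 0.0414 = 0.4831
Treynor = (Rp − Rf) / β = (7.83% − 0.55%) / 0.4831 = 7.28 / 0.4831 = 15.0693

15.07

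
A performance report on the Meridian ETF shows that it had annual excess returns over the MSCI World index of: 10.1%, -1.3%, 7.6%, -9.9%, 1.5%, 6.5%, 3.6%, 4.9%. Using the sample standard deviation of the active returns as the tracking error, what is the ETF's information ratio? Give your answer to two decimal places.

0.46

Mean return r̄ = 23.00 / 8 = 2.8750%
Sample σ = √[Σ(r − r̄)² / 7] = √[274.8150 / 7] = √39.2593 = 6.2657%
IR = r̄ / tracking error = 2.8750 / 6.2657 = 0.4588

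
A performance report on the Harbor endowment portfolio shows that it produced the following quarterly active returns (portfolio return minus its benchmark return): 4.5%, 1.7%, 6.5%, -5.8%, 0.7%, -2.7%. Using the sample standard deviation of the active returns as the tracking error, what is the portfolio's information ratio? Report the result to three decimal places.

0.180

μ = (4.5 + 1.7 + 6.5 − 5.8 + 0.7 − 2.7) / 6 = 0.8167%
Σ(r − μ)² = (4.5 − 0.8167)² + (1.7 − 0.8167)² + … = 102.8083
σ = √[102.8083 / 5] = 4.5345%
IR = μ / tracking error = 0.8167 / 4.5345 = 0.1801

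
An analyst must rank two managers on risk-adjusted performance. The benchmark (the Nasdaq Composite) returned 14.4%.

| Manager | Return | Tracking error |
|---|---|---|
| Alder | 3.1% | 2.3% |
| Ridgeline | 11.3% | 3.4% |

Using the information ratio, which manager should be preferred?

Ridgeline

Alder: IR = (3.1% − 14.4%) / 2.3% = -4.913
Ridgeline: IR = (11.3% − 14.4%) / 3.4% = -0.912
Highest: Ridgeline (-0.912).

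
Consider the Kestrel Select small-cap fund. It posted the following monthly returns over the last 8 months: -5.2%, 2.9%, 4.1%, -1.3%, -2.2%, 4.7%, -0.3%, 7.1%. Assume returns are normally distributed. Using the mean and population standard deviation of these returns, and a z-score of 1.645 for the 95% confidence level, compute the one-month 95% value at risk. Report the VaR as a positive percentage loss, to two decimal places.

5.13

r̄ = (-5.2 + 2.9 + 4.1 − 1.3 − 2.2 + 4.7 − 0.3 + 7.1) / 8 = 1.2250%
Population σ = √[Σ(r − r̄)² / 8] = √[119.3750 / 8] = √14.9219 = 3.8629%
VaR = −(r̄ − z·σ) = −(1.2250 − 1.645 × 3.8629) = −(-5.1295) = 5.1295%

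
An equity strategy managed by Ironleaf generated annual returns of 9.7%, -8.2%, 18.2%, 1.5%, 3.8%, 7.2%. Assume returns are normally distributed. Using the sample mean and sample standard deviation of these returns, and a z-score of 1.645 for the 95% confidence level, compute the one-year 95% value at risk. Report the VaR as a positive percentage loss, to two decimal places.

Mean return r̄ = 32.20 / 6 = 5.3667%
Sample std dev = √[388.2933 / 5] = 8.8124%
VaR = −(r̄ − z·σ) = −(5.3667 − 1.645 × 8.8124) = −(-9.1297) = 9.1297%

9.13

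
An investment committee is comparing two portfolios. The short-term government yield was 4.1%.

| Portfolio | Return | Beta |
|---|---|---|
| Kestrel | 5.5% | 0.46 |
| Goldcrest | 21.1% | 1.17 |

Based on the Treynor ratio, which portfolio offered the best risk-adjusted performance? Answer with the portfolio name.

Goldcrest

Kestrel: Treynor = (5.5% − 4.1%) / 0.46 = 3.043
Goldcrest: Treynor = (21.1% − 4.1%) / 1.17 = 14.530
Highest: Goldcrest (14.530).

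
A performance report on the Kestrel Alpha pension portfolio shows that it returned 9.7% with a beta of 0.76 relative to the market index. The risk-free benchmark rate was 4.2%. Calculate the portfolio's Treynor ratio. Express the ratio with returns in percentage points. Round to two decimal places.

7.24

Treynor = (Rp − Rf) / β = (9.7% − 4.2%) / 0.76 = 5.50 / 0.76 = 7.2368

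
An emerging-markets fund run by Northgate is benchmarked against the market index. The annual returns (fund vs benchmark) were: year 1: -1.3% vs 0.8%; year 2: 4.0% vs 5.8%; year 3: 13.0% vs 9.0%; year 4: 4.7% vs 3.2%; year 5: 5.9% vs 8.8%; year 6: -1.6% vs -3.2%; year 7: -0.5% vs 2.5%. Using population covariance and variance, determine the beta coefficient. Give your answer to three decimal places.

1.008

r̄p = 3.4571%,  r̄m = 3.8429%
Cov = Σ(rp − r̄p)(rm − r̄m) / 7 = 16.7133
Var(rm) = Σ(rm − r̄m)² / 7 = 16.5824
β = Cov / Var = 16.7133 / 16.5824 = 1.0079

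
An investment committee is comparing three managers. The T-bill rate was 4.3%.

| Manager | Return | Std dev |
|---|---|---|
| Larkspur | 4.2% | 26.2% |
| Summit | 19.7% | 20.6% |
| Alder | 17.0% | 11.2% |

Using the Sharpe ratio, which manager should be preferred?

Alder

Larkspur: Sharpe ratio = (4.2% − 4.3%) / 26.2% = -0.004
Summit: Sharpe ratio = (19.7% − 4.3%) / 20.6% = 0.748
Alder: Sharpe ratio = (17.0% − 4.3%) / 11.2% = 1.134
Highest: Alder (1.134).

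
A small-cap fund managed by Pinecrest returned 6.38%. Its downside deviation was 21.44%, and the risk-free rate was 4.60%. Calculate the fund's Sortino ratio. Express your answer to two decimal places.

Sortino = (Rp − Rf) / σd = (6.38% − 4.60%) / 21.44% = 1.78% / 21.44% = 0.0830

0.08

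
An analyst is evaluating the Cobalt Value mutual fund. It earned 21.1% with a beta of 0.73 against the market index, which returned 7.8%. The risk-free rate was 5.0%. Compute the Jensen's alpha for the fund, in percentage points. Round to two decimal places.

14.06

CAPM expected return = Rf + β(Rm − Rf) = 5.0% + 0.73 × (7.8% − 5.0%) = 5 + 0.73 × 2.80 = 7.0440%
Jensen's α = Rp − E[R] = 21.1% − 7.0440% = 14.0560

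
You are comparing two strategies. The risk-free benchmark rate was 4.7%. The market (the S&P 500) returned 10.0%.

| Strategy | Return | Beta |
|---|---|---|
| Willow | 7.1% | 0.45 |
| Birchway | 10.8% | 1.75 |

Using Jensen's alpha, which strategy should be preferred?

Willow: α = 7.1% − [4.7% + 0.45 × (10.0% − 4.7%)] = 0.015
Birchway: α = 10.8% − [4.7% + 1.75 × (10.0% − 4.7%)] = -3.175
Highest: Willow (0.015).

Willow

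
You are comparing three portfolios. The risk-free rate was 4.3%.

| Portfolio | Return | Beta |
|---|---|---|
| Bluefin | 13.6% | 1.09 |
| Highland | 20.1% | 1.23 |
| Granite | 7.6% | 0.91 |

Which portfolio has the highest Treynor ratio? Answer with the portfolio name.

Bluefin: Treynor = (13.6% − 4.3%) / 1.09 = 8.532
Highland: Treynor = (20.1% − 4.3%) / 1.23 = 12.846
Granite: Treynor = (7.6% − 4.3%) / 0.91 = 3.626
Highest: Highland (12.846).

Highland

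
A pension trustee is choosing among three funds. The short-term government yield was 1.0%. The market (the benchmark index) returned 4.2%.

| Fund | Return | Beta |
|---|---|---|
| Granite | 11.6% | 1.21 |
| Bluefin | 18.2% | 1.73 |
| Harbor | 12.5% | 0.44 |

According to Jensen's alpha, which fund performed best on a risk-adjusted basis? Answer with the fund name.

Bluefin

Granite: α = 11.6% − [1.0% + 1.21 × (4.2% − 1.0%)] = 6.728
Bluefin: α = 18.2% − [1.0% + 1.73 × (4.2% − 1.0%)] = 11.664
Harbor: α = 12.5% − [1.0% + 0.44 × (4.2% − 1.0%)] = 10.092
Highest: Bluefin (11.664).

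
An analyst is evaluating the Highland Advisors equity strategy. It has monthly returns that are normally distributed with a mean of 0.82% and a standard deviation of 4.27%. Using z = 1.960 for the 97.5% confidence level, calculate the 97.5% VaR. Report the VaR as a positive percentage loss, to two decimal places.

7.55

VaR (as % loss) = −(μ − z·σ) = −(0.82% − 1.960 × 4.27%) = −(-7.5492%) = 7.5492%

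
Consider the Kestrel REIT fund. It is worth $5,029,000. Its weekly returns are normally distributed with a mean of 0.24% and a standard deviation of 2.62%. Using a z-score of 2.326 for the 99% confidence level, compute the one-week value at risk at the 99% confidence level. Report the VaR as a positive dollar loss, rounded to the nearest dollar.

$294,404

Return at the 99% tail: μ − z·σ = 0.24% − 2.326 × 2.62% = 0.24 − 6.09412 = -5.85412%
VaR = −(-5.85412%) × $5,029,000 = 5.85412% × $5,029,000 = $294,404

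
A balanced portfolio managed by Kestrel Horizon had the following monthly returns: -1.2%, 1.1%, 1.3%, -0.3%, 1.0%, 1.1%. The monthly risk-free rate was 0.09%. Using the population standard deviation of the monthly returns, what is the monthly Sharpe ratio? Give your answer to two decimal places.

0.44

Mean return r̄ = 3.00 / 6 = 0.5000%
Population std dev = √[5.1400 / 6] = 0.9256%
Sharpe = (r̄ − rf) / σ = (0.5000 − 0.09) / 0.9256 = 0.4100 / 0.9256 = 0.4430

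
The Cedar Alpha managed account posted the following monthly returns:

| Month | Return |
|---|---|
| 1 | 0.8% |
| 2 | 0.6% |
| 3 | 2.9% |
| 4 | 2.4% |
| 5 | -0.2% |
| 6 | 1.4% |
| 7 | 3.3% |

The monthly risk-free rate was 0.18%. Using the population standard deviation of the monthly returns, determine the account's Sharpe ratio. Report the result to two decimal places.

Mean return μ = 11.20 / 7 = 1.6000%
Population σ = √[Σ(r − μ)² / 7] = √[10.1400 / 7] = √1.4486 = 1.2036%
Sharpe = (μ − rf) / σ = (1.6000 − 0.18) / 1.2036 = 1.4200 / 1.2036 = 1.1798

1.18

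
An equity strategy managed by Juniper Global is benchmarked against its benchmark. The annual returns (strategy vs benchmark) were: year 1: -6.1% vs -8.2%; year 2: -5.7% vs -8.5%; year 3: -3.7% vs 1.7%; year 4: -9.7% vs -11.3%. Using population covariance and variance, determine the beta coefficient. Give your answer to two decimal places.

r̄p = -6.3000%,  r̄m = -6.5750%
Cov = Σ(rp − r̄p)(rm − r̄m) / 4 = 9.0250
Var(rm) = Σ(rm − r̄m)² / 4 = 24.2869
β = Cov / Var = 9.0250 / 24.2869 = 0.3716

0.37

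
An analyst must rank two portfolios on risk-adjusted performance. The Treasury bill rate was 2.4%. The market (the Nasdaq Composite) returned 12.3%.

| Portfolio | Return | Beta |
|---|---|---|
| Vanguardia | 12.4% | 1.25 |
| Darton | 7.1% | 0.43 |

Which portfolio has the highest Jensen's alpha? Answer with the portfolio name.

Vanguardia: α = 12.4% − [2.4% + 1.25 × (12.3% − 2.4%)] = -2.375
Darton: α = 7.1% − [2.4% + 0.43 × (12.3% − 2.4%)] = 0.443
Highest: Darton (0.443).

Darton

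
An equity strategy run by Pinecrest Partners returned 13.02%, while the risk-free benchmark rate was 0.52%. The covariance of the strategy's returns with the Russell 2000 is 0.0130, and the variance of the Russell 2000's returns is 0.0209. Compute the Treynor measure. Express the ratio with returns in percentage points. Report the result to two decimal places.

β = Cov / Var = 0.0130 / 0.0209 = 0.6220
Treynor = (Rp − Rf) / β = (13.02% − 0.52%) / 0.6220 = 12.50 / 0.6220 = 20.0965

20.10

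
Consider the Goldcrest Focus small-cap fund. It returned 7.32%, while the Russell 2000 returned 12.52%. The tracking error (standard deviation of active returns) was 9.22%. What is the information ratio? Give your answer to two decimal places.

IR = (Rp − Rb) / TE = (7.32% − 12.52%) / 9.22% = -5.20% / 9.22% = -0.5640

-0.56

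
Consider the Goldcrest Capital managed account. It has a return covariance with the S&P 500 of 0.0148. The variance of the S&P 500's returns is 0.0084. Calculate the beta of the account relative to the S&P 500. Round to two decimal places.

β = Cov(Rp, Rm) / Var(Rm) = 0.0148 / 0.0084 = 1.7619

1.76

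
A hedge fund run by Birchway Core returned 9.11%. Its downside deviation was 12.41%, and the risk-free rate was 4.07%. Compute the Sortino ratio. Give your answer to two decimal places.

0.41

Sortino = (Rp − Rf) / σd = (9.11% − 4.07%) / 12.41% = 5.04% / 12.41% = 0.4061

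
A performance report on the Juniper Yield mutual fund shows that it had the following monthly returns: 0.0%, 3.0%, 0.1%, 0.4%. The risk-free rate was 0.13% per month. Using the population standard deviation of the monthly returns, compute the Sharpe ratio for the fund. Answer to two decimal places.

r̄ = (0 + 3 + 0.1 + 0.4) / 4 = 0.8750%
Σ(r − r̄)² = (0 − 0.8750)² + (3 − 0.8750)² + (0.1 − 0.8750)² + … = 6.1075
σ = √[6.1075 / 4] = 1.2357%
Sharpe = (r̄ − rf) / σ = (0.8750 − 0.13) / 1.2357 = 0.7450 / 1.2357 = 0.6029

0.60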